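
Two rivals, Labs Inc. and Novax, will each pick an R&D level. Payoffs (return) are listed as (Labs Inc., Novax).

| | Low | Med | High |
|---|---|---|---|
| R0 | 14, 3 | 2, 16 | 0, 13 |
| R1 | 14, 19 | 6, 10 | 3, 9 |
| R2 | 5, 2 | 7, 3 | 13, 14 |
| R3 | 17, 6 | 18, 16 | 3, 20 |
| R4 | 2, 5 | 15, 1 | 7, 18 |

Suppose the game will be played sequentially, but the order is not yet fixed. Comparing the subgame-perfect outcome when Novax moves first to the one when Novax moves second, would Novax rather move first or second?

If Labs Inc. leads: Novax's best replies are R0→Med, R1→Low, R2→High, R3→High, R4→High; Labs Inc.'s induced payoffs 2, 14, 13, 3, 7; outcome (R1, Low), payoffs (14, 19).
If Novax leads: Labs Inc.'s best replies are Low→R3, Med→R3, High→R2; Novax's induced payoffs 6, 16, 14; outcome (R3, Med), payoffs (18, 16).
Novax gets 16 moving first and 19 moving second, so Novax prefers to move second.

second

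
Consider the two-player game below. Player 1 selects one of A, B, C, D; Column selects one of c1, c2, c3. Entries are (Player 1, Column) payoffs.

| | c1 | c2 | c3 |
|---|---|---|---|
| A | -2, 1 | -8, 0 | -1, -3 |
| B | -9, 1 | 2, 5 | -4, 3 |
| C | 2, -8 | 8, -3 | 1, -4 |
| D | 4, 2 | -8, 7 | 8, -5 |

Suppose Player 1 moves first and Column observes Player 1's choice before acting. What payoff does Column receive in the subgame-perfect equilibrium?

-3

Backward induction with Player 1 moving first.
- A → Column plays c1 (best of 1, 0, -3); Player 1 gets -2.
- B → Column plays c2 (best of 1, 5, 3); Player 1 gets 2.
- C → Column plays c2 (best of -8, -3, -4); Player 1 gets 8.
- D → Column plays c2 (best of 2, 7, -5); Player 1 gets -8.
Maximizing over -2, 2, 8, -8, Player 1 chooses C. Subgame-perfect outcome: (C, c2) with payoffs (8, -3).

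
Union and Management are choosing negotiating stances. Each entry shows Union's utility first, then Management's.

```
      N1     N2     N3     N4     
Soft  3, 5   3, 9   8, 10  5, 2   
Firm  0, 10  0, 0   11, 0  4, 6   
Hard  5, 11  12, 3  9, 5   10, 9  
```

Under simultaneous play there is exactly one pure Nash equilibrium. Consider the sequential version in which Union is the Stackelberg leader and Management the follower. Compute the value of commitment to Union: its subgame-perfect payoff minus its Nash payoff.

Solve by backward induction (Union leads).
- Soft: BR = N3, leader payoff 8.
- Firm: BR = N1, leader payoff 0.
- Hard: BR = N1, leader payoff 5.
Maximizing over 8, 0, 5, Union chooses Soft. Subgame-perfect outcome: (Soft, N3) with payoffs (8, 10).
For the simultaneous game, intersect best replies.
Union's best replies: N1→Hard; N2→Hard; N3→Firm; N4→Hard.
Management's best replies: Soft→N3; Firm→N1; Hard→N1.
Only (Hard, N1) has each player best-responding; Nash payoffs (5, 11).
Union's commitment gain: 8 − 5 = 3.

3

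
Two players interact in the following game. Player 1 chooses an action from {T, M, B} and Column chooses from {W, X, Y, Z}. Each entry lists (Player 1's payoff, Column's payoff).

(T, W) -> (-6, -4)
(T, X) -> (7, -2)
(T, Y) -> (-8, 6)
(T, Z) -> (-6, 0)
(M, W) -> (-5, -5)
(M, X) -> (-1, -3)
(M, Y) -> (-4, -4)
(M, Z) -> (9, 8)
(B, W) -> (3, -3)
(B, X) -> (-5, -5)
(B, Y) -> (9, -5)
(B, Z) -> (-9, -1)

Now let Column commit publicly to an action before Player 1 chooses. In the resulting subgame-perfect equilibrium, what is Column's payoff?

Work backward from Player 1's decision.
- W → Player 1 plays B (best of -6, -5, 3); Column gets -3.
- X → Player 1 plays T (best of 7, -1, -5); Column gets -2.
- Y → Player 1 plays B (best of -8, -4, 9); Column gets -5.
- Z → Player 1 plays M (best of -6, 9, -9); Column gets 8.
Among -3, -2, -5, 8, the best is 8 at Z. Subgame-perfect outcome: (M, Z) with payoffs (9, 8).

8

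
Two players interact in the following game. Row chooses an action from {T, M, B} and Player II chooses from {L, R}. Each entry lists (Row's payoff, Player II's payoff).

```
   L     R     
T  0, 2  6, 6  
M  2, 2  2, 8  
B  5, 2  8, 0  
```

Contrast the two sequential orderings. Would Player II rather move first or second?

second

If Row leads: Player II's best replies are T→R, M→R, B→L; Row's induced payoffs 6, 2, 5; outcome (T, R), payoffs (6, 6).
If Player II leads: Row's best replies are L→B, R→B; Player II's induced payoffs 2, 0; outcome (B, L), payoffs (5, 2).
Player II gets 2 moving first and 6 moving second, so Player II prefers to move second.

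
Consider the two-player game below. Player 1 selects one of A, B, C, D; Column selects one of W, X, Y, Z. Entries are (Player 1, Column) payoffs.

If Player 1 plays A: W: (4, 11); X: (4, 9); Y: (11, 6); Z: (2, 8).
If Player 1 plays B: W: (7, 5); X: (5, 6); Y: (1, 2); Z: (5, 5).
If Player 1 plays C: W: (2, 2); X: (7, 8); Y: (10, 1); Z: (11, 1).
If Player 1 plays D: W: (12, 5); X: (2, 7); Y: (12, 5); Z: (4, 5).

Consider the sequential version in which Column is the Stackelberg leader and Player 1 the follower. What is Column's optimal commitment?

X

Work backward from Player 1's decision.
- W → Player 1 plays D (best of 4, 7, 2, 12); Column gets 5.
- X → Player 1 plays C (best of 4, 5, 7, 2); Column gets 8.
- Y → Player 1 plays D (best of 11, 1, 10, 12); Column gets 5.
- Z → Player 1 plays C (best of 2, 5, 11, 4); Column gets 1.
Maximizing over 5, 8, 5, 1, Column chooses X. Subgame-perfect outcome: (C, X) with payoffs (7, 8).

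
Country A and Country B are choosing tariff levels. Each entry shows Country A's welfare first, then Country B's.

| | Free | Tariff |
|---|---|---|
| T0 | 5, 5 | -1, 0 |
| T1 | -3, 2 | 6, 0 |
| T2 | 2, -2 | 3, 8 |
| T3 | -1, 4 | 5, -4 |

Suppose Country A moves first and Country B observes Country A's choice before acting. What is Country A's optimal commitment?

T0

Solve by backward induction (Country A leads).
- T0: Country B compares 5, 0 and picks Free; Country A would get 5.
- T1: Country B compares 2, 0 and picks Free; Country A would get -3.
- T2: Country B compares -2, 8 and picks Tariff; Country A would get 3.
- T3: Country B compares 4, -4 and picks Free; Country A would get -1.
Country A's induced payoffs are 5, -3, 3, -1, so Country A commits to T0. Subgame-perfect outcome: (T0, Free) with payoffs (5, 5).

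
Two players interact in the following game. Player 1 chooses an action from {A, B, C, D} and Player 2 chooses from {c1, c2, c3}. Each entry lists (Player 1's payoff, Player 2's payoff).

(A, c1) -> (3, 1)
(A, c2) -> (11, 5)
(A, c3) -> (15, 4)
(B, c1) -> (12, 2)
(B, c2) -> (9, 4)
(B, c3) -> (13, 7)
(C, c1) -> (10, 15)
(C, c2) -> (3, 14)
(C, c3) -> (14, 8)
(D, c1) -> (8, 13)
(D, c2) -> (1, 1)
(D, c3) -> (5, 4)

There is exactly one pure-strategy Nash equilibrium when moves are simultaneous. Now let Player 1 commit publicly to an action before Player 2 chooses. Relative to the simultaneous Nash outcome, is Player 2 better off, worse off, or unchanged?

better off

Player 2 best-responds to each possible Player 1 move:
- A: Player 2 compares 1, 5, 4 and picks c2; Player 1 would get 11.
- B: Player 2 compares 2, 4, 7 and picks c3; Player 1 would get 13.
- C: Player 2 compares 15, 14, 8 and picks c1; Player 1 would get 10.
- D: Player 2 compares 13, 1, 4 and picks c1; Player 1 would get 8.
Among 11, 13, 10, 8, the best is 13 at B. Subgame-perfect outcome: (B, c3) with payoffs (13, 7).
For the simultaneous game, intersect best replies.
Player 1's best replies: c1→B; c2→A; c3→A.
Player 2's best replies: A→c2; B→c3; C→c1; D→c1.
Only (A, c2) has each player best-responding; Nash payoffs (11, 5).
Player 2 earns 7 sequentially versus 5 at the Nash outcome: better off.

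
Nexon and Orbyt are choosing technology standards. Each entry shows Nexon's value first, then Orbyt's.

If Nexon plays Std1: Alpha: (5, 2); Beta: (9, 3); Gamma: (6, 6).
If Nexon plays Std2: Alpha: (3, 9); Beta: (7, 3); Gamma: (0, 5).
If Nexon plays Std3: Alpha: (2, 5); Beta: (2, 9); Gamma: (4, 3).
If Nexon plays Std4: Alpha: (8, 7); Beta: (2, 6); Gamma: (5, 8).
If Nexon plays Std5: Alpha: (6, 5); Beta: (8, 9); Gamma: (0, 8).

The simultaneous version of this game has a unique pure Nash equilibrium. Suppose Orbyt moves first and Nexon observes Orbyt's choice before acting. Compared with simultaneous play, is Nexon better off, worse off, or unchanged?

Nexon best-responds to each possible Orbyt move:
- Alpha: Nexon compares 5, 3, 2, 8, 6 and picks Std4; Orbyt would get 7.
- Beta: Nexon compares 9, 7, 2, 2, 8 and picks Std1; Orbyt would get 3.
- Gamma: Nexon compares 6, 0, 4, 5, 0 and picks Std1; Orbyt would get 6.
Orbyt's induced payoffs are 7, 3, 6, so Orbyt commits to Alpha. Subgame-perfect outcome: (Std4, Alpha) with payoffs (8, 7).
Under simultaneous play:
Nexon's best replies: Alpha→Std4; Beta→Std1; Gamma→Std1.
Orbyt's best replies: Std1→Gamma; Std2→Alpha; Std3→Beta; Std4→Gamma; Std5→Beta.
The unique mutual best reply is (Std1, Gamma), giving (6, 6).
Nexon earns 8 sequentially versus 6 at the Nash outcome: better off.

better off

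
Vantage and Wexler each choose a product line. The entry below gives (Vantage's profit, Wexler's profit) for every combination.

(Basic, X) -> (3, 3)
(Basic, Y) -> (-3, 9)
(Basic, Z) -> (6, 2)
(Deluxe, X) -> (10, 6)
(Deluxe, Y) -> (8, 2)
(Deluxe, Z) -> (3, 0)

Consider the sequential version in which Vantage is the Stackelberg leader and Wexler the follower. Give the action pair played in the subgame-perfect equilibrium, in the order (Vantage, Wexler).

(Deluxe, X)

Solve by backward induction (Vantage leads).
- Basic → Wexler plays Y (best of 3, 9, 2); Vantage gets -3.
- Deluxe → Wexler plays X (best of 6, 2, 0); Vantage gets 10.
Among -3, 10, the best is 10 at Deluxe. Subgame-perfect outcome: (Deluxe, X) with payoffs (10, 6).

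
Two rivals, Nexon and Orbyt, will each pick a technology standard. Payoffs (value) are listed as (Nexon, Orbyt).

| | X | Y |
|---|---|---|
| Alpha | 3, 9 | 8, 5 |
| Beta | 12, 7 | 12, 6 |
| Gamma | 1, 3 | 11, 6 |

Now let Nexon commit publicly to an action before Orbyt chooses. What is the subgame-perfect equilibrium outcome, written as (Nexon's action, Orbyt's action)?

(Beta, X)

Orbyt best-responds to each possible Nexon move:
- Alpha: BR = X, leader payoff 3.
- Beta: BR = X, leader payoff 12.
- Gamma: BR = Y, leader payoff 11.
Maximizing over 3, 12, 11, Nexon chooses Beta. Subgame-perfect outcome: (Beta, X) with payoffs (12, 7).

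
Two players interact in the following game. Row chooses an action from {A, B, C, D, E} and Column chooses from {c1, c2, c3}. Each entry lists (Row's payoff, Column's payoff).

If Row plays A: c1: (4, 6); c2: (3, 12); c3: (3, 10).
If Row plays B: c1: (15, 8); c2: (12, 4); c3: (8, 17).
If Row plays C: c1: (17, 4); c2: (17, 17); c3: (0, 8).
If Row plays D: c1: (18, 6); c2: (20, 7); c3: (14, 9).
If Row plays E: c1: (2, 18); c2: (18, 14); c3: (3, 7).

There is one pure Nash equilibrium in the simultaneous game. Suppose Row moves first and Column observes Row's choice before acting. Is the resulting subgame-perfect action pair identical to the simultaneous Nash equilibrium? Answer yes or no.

no

Backward induction with Row moving first.
- A: BR = c2, leader payoff 3.
- B: BR = c3, leader payoff 8.
- C: BR = c2, leader payoff 17.
- D: BR = c3, leader payoff 14.
- E: BR = c1, leader payoff 2.
Among 3, 8, 17, 14, 2, the best is 17 at C. Subgame-perfect outcome: (C, c2) with payoffs (17, 17).
Under simultaneous play:
Row's best replies: c1→D; c2→D; c3→D.
Column's best replies: A→c2; B→c3; C→c2; D→c3; E→c1.
Only (D, c3) has each player best-responding; Nash payoffs (14, 9).
Sequential outcome (C, c2) differs from the Nash profile (D, c3).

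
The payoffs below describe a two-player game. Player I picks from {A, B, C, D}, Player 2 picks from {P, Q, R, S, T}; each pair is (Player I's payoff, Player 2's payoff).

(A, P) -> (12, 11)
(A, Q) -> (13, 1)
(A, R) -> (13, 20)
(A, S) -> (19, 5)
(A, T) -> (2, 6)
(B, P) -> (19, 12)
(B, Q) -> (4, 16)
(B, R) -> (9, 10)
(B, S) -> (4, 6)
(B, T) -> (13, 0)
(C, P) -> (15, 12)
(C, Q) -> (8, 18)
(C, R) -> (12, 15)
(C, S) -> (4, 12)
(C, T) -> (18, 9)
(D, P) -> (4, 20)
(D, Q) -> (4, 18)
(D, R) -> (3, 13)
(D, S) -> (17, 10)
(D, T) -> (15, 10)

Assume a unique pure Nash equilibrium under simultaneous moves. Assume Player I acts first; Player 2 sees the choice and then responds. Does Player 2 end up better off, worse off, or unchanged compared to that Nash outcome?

unchanged

Backward induction with Player I moving first.
- A → Player 2 plays R (best of 11, 1, 20, 5, 6); Player I gets 13.
- B → Player 2 plays Q (best of 12, 16, 10, 6, 0); Player I gets 4.
- C → Player 2 plays Q (best of 12, 18, 15, 12, 9); Player I gets 8.
- D → Player 2 plays P (best of 20, 18, 13, 10, 10); Player I gets 4.
Player I's induced payoffs are 13, 4, 8, 4, so Player I commits to A. Subgame-perfect outcome: (A, R) with payoffs (13, 20).
Under simultaneous play:
Player I's best replies: P→B; Q→A; R→A; S→A; T→C.
Player 2's best replies: A→R; B→Q; C→Q; D→P.
Only (A, R) has each player best-responding; Nash payoffs (13, 20).
Player 2 earns 20 sequentially versus 20 at the Nash outcome: unchanged.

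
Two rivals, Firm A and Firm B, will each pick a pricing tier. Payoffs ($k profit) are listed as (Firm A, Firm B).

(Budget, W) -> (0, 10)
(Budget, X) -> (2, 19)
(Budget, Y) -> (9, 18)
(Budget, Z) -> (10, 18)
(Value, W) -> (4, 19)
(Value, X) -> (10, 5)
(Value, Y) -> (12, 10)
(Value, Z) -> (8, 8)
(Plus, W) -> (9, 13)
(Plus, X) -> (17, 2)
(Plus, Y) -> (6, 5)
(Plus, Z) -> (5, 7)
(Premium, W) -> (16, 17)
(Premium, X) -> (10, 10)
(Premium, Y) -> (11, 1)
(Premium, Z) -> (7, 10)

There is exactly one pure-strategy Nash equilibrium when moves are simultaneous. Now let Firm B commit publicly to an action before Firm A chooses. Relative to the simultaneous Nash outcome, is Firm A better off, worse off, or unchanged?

worse off

Work backward from Firm A's decision.
- W: Firm A compares 0, 4, 9, 16 and picks Premium; Firm B would get 17.
- X: Firm A compares 2, 10, 17, 10 and picks Plus; Firm B would get 2.
- Y: Firm A compares 9, 12, 6, 11 and picks Value; Firm B would get 10.
- Z: Firm A compares 10, 8, 5, 7 and picks Budget; Firm B would get 18.
Among 17, 2, 10, 18, the best is 18 at Z. Subgame-perfect outcome: (Budget, Z) with payoffs (10, 18).
For the simultaneous game, intersect best replies.
Firm A's best replies: W→Premium; X→Plus; Y→Value; Z→Budget.
Firm B's best replies: Budget→X; Value→W; Plus→W; Premium→W.
The unique mutual best reply is (Premium, W), giving (16, 17).
Firm A earns 10 sequentially versus 16 at the Nash outcome: worse off.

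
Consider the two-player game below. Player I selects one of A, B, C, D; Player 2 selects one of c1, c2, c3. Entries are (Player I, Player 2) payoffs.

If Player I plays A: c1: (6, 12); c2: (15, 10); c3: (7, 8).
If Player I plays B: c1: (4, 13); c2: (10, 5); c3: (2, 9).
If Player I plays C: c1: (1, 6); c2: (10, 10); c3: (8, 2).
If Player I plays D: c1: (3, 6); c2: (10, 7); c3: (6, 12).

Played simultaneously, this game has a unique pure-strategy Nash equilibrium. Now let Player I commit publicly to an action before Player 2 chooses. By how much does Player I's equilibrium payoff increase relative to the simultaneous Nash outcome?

4

Player 2 best-responds to each possible Player I move:
- A → Player 2 plays c1 (best of 12, 10, 8); Player I gets 6.
- B → Player 2 plays c1 (best of 13, 5, 9); Player I gets 4.
- C → Player 2 plays c2 (best of 6, 10, 2); Player I gets 10.
- D → Player 2 plays c3 (best of 6, 7, 12); Player I gets 6.
Player I's induced payoffs are 6, 4, 10, 6, so Player I commits to C. Subgame-perfect outcome: (C, c2) with payoffs (10, 10).
Under simultaneous play:
Player I's best replies: c1→A; c2→A; c3→C.
Player 2's best replies: A→c1; B→c1; C→c2; D→c3.
Only (A, c1) has each player best-responding; Nash payoffs (6, 12).
Player I's commitment gain: 10 − 6 = 4.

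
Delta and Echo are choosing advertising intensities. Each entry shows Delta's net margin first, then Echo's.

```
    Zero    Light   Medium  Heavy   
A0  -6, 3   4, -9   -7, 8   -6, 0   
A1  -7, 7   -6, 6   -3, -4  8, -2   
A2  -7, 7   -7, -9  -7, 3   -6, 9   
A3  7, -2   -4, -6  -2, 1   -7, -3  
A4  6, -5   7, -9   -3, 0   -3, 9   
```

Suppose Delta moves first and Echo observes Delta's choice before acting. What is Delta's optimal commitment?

Echo best-responds to each possible Delta move:
- A0 → Echo plays Medium (best of 3, -9, 8, 0); Delta gets -7.
- A1 → Echo plays Zero (best of 7, 6, -4, -2); Delta gets -7.
- A2 → Echo plays Heavy (best of 7, -9, 3, 9); Delta gets -6.
- A3 → Echo plays Medium (best of -2, -6, 1, -3); Delta gets -2.
- A4 → Echo plays Heavy (best of -5, -9, 0, 9); Delta gets -3.
Maximizing over -7, -7, -6, -2, -3, Delta chooses A3. Subgame-perfect outcome: (A3, Medium) with payoffs (-2, 1).

A3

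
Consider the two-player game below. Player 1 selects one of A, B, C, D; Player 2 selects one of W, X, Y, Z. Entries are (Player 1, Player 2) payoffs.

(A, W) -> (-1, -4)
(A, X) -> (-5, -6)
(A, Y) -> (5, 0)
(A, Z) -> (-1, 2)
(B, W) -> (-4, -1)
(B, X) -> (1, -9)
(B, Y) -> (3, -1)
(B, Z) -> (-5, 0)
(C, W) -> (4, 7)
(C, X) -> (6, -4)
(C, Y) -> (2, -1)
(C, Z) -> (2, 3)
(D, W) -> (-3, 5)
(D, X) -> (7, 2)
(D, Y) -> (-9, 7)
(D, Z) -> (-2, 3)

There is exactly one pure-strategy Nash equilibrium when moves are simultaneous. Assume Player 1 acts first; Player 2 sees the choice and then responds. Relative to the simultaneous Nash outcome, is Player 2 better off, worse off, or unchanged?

unchanged

Backward induction with Player 1 moving first.
- A → Player 2 plays Z (best of -4, -6, 0, 2); Player 1 gets -1.
- B → Player 2 plays Z (best of -1, -9, -1, 0); Player 1 gets -5.
- C → Player 2 plays W (best of 7, -4, -1, 3); Player 1 gets 4.
- D → Player 2 plays Y (best of 5, 2, 7, 3); Player 1 gets -9.
Player 1's induced payoffs are -1, -5, 4, -9, so Player 1 commits to C. Subgame-perfect outcome: (C, W) with payoffs (4, 7).
Under simultaneous play:
Player 1's best replies: W→C; X→D; Y→A; Z→C.
Player 2's best replies: A→Z; B→Z; C→W; D→Y.
Only (C, W) has each player best-responding; Nash payoffs (4, 7).
Player 2 earns 7 sequentially versus 7 at the Nash outcome: unchanged.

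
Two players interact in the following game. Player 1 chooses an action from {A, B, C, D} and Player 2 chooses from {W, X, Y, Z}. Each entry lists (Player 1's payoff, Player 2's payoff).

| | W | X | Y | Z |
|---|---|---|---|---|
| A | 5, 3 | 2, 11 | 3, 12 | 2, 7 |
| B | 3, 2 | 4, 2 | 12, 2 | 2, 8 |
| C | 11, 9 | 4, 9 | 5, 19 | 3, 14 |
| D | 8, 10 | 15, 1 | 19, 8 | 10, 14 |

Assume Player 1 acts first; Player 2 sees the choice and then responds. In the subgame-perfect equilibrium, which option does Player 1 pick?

D

Solve by backward induction (Player 1 leads).
- A: Player 2 compares 3, 11, 12, 7 and picks Y; Player 1 would get 3.
- B: Player 2 compares 2, 2, 2, 8 and picks Z; Player 1 would get 2.
- C: Player 2 compares 9, 9, 19, 14 and picks Y; Player 1 would get 5.
- D: Player 2 compares 10, 1, 8, 14 and picks Z; Player 1 would get 10.
Among 3, 2, 5, 10, the best is 10 at D. Subgame-perfect outcome: (D, Z) with payoffs (10, 14).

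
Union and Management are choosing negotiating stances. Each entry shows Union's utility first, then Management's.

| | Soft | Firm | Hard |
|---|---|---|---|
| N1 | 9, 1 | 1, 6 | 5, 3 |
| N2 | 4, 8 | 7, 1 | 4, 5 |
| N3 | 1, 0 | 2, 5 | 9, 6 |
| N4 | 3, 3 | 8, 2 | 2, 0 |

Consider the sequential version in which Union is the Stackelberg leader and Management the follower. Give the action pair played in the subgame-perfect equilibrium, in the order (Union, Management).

(N3, Hard)

Solve by backward induction (Union leads).
- N1 → Management plays Firm (best of 1, 6, 3); Union gets 1.
- N2 → Management plays Soft (best of 8, 1, 5); Union gets 4.
- N3 → Management plays Hard (best of 0, 5, 6); Union gets 9.
- N4 → Management plays Soft (best of 3, 2, 0); Union gets 3.
Maximizing over 1, 4, 9, 3, Union chooses N3. Subgame-perfect outcome: (N3, Hard) with payoffs (9, 6).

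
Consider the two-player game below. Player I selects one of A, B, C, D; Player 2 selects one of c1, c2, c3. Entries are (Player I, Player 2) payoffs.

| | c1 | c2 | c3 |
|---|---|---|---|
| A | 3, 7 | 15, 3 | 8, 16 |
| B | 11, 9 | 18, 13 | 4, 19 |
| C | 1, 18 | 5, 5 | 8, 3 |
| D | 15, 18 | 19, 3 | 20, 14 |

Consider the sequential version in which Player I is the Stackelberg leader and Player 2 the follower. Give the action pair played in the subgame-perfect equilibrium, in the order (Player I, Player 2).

(D, c1)

Work backward from Player 2's decision.
- A → Player 2 plays c3 (best of 7, 3, 16); Player I gets 8.
- B → Player 2 plays c3 (best of 9, 13, 19); Player I gets 4.
- C → Player 2 plays c1 (best of 18, 5, 3); Player I gets 1.
- D → Player 2 plays c1 (best of 18, 3, 14); Player I gets 15.
Player I's induced payoffs are 8, 4, 1, 15, so Player I commits to D. Subgame-perfect outcome: (D, c1) with payoffs (15, 18).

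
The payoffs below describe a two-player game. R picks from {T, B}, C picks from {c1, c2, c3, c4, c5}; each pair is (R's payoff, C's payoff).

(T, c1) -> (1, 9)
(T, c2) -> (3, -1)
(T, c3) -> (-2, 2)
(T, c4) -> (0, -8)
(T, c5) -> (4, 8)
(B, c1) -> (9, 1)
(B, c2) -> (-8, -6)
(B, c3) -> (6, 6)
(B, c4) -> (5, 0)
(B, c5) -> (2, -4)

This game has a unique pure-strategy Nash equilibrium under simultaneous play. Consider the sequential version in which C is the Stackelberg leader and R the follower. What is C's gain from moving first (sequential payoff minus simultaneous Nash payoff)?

2

R best-responds to each possible C move:
- c1: BR = B, leader payoff 1.
- c2: BR = T, leader payoff -1.
- c3: BR = B, leader payoff 6.
- c4: BR = B, leader payoff 0.
- c5: BR = T, leader payoff 8.
C's induced payoffs are 1, -1, 6, 0, 8, so C commits to c5. Subgame-perfect outcome: (T, c5) with payoffs (4, 8).
Now find the simultaneous Nash equilibrium.
R's best replies: c1→B; c2→T; c3→B; c4→B; c5→T.
C's best replies: T→c1; B→c3.
Only (B, c3) has each player best-responding; Nash payoffs (6, 6).
C's commitment gain: 8 − 6 = 2.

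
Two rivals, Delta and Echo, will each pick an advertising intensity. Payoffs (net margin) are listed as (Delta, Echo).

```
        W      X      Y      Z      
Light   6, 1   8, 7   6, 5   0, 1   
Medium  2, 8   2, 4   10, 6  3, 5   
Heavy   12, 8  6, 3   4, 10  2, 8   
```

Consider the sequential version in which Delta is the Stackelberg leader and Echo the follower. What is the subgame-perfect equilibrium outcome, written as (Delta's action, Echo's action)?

Solve by backward induction (Delta leads).
- Light: Echo compares 1, 7, 5, 1 and picks X; Delta would get 8.
- Medium: Echo compares 8, 4, 6, 5 and picks W; Delta would get 2.
- Heavy: Echo compares 8, 3, 10, 8 and picks Y; Delta would get 4.
Among 8, 2, 4, the best is 8 at Light. Subgame-perfect outcome: (Light, X) with payoffs (8, 7).

(Light, X)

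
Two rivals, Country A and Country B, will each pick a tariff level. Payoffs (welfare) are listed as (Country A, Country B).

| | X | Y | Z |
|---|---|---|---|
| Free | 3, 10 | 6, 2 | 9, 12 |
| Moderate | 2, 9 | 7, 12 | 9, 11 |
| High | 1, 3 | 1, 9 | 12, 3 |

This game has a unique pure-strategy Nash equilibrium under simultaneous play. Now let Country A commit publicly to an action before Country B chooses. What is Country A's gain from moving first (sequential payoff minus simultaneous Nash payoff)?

2

Country B best-responds to each possible Country A move:
- Free → Country B plays Z (best of 10, 2, 12); Country A gets 9.
- Moderate → Country B plays Y (best of 9, 12, 11); Country A gets 7.
- High → Country B plays Y (best of 3, 9, 3); Country A gets 1.
Among 9, 7, 1, the best is 9 at Free. Subgame-perfect outcome: (Free, Z) with payoffs (9, 12).
Now find the simultaneous Nash equilibrium.
Country A's best replies: X→Free; Y→Moderate; Z→High.
Country B's best replies: Free→Z; Moderate→Y; High→Y.
The unique mutual best reply is (Moderate, Y), giving (7, 12).
Country A's commitment gain: 9 − 7 = 2.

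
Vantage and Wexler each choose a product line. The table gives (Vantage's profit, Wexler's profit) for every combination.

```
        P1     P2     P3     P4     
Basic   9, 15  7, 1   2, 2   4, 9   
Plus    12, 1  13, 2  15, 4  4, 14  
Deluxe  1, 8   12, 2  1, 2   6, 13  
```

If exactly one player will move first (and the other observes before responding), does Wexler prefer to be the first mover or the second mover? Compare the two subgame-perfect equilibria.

If Vantage leads: Wexler's best replies are Basic→P1, Plus→P4, Deluxe→P4; Vantage's induced payoffs 9, 4, 6; outcome (Basic, P1), payoffs (9, 15).
If Wexler leads: Vantage's best replies are P1→Plus, P2→Plus, P3→Plus, P4→Deluxe; Wexler's induced payoffs 1, 2, 4, 13; outcome (Deluxe, P4), payoffs (6, 13).
Wexler gets 13 moving first and 15 moving second, so Wexler prefers to move second.

second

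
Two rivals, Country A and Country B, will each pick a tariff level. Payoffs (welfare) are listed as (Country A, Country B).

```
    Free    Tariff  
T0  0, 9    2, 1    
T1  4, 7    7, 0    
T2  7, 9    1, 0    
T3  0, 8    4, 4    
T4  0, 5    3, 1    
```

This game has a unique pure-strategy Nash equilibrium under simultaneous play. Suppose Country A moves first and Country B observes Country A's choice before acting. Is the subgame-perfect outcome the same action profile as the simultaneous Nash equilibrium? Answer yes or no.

yes

Solve by backward induction (Country A leads).
- T0: BR = Free, leader payoff 0.
- T1: BR = Free, leader payoff 4.
- T2: BR = Free, leader payoff 7.
- T3: BR = Free, leader payoff 0.
- T4: BR = Free, leader payoff 0.
Among 0, 4, 7, 0, 0, the best is 7 at T2. Subgame-perfect outcome: (T2, Free) with payoffs (7, 9).
For the simultaneous game, intersect best replies.
Country A's best replies: Free→T2; Tariff→T1.
Country B's best replies: T0→Free; T1→Free; T2→Free; T3→Free; T4→Free.
Only (T2, Free) has each player best-responding; Nash payoffs (7, 9).
Sequential outcome (T2, Free) coincides with the Nash profile (T2, Free).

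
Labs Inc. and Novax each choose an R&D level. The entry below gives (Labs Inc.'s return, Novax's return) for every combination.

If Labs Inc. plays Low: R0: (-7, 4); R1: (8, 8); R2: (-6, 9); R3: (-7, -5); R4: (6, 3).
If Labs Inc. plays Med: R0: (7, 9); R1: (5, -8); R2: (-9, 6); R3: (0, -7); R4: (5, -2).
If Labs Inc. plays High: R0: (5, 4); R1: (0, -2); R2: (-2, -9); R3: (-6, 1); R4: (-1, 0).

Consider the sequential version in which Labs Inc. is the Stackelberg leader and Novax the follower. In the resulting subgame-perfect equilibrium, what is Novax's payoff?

9

Work backward from Novax's decision.
- Low: Novax compares 4, 8, 9, -5, 3 and picks R2; Labs Inc. would get -6.
- Med: Novax compares 9, -8, 6, -7, -2 and picks R0; Labs Inc. would get 7.
- High: Novax compares 4, -2, -9, 1, 0 and picks R0; Labs Inc. would get 5.
Maximizing over -6, 7, 5, Labs Inc. chooses Med. Subgame-perfect outcome: (Med, R0) with payoffs (7, 9).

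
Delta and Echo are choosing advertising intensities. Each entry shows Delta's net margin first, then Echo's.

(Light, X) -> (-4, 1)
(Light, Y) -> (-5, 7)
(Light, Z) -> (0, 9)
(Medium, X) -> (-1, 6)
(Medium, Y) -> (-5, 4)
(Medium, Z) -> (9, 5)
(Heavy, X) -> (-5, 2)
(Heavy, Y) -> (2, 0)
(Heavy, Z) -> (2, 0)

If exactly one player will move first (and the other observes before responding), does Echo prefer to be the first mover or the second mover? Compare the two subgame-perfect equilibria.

If Delta leads: Echo's best replies are Light→Z, Medium→X, Heavy→X; Delta's induced payoffs 0, -1, -5; outcome (Light, Z), payoffs (0, 9).
If Echo leads: Delta's best replies are X→Medium, Y→Heavy, Z→Medium; Echo's induced payoffs 6, 0, 5; outcome (Medium, X), payoffs (-1, 6).
Echo gets 6 moving first and 9 moving second, so Echo prefers to move second.

second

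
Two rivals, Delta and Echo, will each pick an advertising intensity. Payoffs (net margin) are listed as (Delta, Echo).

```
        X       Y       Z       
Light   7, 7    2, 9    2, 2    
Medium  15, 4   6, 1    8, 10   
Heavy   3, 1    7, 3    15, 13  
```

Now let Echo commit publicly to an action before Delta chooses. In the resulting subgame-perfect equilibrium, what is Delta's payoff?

15

Work backward from Delta's decision.
- X: Delta compares 7, 15, 3 and picks Medium; Echo would get 4.
- Y: Delta compares 2, 6, 7 and picks Heavy; Echo would get 3.
- Z: Delta compares 2, 8, 15 and picks Heavy; Echo would get 13.
Maximizing over 4, 3, 13, Echo chooses Z. Subgame-perfect outcome: (Heavy, Z) with payoffs (15, 13).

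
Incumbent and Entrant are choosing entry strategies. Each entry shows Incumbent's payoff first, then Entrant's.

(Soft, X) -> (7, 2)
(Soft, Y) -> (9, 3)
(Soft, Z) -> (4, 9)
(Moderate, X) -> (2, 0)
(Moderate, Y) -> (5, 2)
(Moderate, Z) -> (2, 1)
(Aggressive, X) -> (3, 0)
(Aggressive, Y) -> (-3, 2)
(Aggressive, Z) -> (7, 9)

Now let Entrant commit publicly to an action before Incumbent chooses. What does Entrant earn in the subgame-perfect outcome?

9

Work backward from Incumbent's decision.
- X → Incumbent plays Soft (best of 7, 2, 3); Entrant gets 2.
- Y → Incumbent plays Soft (best of 9, 5, -3); Entrant gets 3.
- Z → Incumbent plays Aggressive (best of 4, 2, 7); Entrant gets 9.
Entrant's induced payoffs are 2, 3, 9, so Entrant commits to Z. Subgame-perfect outcome: (Aggressive, Z) with payoffs (7, 9).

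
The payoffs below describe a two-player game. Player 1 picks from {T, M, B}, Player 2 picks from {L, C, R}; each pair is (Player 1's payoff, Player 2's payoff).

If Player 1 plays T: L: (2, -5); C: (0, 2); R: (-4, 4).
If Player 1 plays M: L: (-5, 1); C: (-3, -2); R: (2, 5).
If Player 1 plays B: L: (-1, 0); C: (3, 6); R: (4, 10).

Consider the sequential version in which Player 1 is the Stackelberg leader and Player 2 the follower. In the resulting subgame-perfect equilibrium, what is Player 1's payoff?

Player 2 best-responds to each possible Player 1 move:
- T: Player 2 compares -5, 2, 4 and picks R; Player 1 would get -4.
- M: Player 2 compares 1, -2, 5 and picks R; Player 1 would get 2.
- B: Player 2 compares 0, 6, 10 and picks R; Player 1 would get 4.
Maximizing over -4, 2, 4, Player 1 chooses B. Subgame-perfect outcome: (B, R) with payoffs (4, 10).

4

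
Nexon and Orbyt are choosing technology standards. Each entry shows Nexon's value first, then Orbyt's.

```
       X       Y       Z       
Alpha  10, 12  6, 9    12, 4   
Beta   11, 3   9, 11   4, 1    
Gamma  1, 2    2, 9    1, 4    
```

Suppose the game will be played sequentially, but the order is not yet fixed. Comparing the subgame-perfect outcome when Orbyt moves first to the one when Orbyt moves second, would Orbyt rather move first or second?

If Nexon leads: Orbyt's best replies are Alpha→X, Beta→Y, Gamma→Y; Nexon's induced payoffs 10, 9, 2; outcome (Alpha, X), payoffs (10, 12).
If Orbyt leads: Nexon's best replies are X→Beta, Y→Beta, Z→Alpha; Orbyt's induced payoffs 3, 11, 4; outcome (Beta, Y), payoffs (9, 11).
Orbyt gets 11 moving first and 12 moving second, so Orbyt prefers to move second.

second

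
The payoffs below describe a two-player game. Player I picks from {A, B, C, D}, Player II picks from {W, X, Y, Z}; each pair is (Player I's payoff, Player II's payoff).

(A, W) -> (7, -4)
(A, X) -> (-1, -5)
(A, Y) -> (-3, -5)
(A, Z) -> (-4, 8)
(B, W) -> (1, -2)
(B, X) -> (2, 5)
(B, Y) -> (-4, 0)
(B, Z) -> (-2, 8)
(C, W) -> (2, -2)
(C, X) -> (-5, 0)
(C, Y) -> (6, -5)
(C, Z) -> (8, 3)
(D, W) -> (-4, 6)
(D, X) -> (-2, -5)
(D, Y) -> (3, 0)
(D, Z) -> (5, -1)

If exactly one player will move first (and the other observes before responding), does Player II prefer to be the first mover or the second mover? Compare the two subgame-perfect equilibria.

If Player I leads: Player II's best replies are A→Z, B→Z, C→Z, D→W; Player I's induced payoffs -4, -2, 8, -4; outcome (C, Z), payoffs (8, 3).
If Player II leads: Player I's best replies are W→A, X→B, Y→C, Z→C; Player II's induced payoffs -4, 5, -5, 3; outcome (B, X), payoffs (2, 5).
Player II gets 5 moving first and 3 moving second, so Player II prefers to move first.

first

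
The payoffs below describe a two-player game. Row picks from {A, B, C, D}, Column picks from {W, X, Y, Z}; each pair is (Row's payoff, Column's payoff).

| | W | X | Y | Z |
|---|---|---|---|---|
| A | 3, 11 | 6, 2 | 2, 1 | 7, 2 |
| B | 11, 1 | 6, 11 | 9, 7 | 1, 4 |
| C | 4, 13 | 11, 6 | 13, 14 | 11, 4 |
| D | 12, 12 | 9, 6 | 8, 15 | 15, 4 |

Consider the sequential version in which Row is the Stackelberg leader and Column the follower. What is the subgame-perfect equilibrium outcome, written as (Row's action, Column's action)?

Backward induction with Row moving first.
- A → Column plays W (best of 11, 2, 1, 2); Row gets 3.
- B → Column plays X (best of 1, 11, 7, 4); Row gets 6.
- C → Column plays Y (best of 13, 6, 14, 4); Row gets 13.
- D → Column plays Y (best of 12, 6, 15, 4); Row gets 8.
Row's induced payoffs are 3, 6, 13, 8, so Row commits to C. Subgame-perfect outcome: (C, Y) with payoffs (13, 14).

(C, Y)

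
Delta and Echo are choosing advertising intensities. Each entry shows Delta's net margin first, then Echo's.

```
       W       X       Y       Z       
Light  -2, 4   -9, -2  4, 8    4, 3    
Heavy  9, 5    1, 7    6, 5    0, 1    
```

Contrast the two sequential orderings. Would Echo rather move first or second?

If Delta leads: Echo's best replies are Light→Y, Heavy→X; Delta's induced payoffs 4, 1; outcome (Light, Y), payoffs (4, 8).
If Echo leads: Delta's best replies are W→Heavy, X→Heavy, Y→Heavy, Z→Light; Echo's induced payoffs 5, 7, 5, 3; outcome (Heavy, X), payoffs (1, 7).
Echo gets 7 moving first and 8 moving second, so Echo prefers to move second.

second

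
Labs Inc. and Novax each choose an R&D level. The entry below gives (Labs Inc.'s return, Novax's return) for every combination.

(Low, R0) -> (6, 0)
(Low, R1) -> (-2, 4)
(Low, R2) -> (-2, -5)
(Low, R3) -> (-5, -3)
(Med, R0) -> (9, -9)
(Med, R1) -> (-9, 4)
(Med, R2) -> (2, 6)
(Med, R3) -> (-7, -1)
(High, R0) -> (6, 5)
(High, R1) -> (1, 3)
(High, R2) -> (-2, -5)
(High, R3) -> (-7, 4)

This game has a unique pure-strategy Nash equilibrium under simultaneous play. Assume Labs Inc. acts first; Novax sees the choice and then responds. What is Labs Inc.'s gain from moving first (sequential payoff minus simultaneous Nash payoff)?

Backward induction with Labs Inc. moving first.
- Low → Novax plays R1 (best of 0, 4, -5, -3); Labs Inc. gets -2.
- Med → Novax plays R2 (best of -9, 4, 6, -1); Labs Inc. gets 2.
- High → Novax plays R0 (best of 5, 3, -5, 4); Labs Inc. gets 6.
Maximizing over -2, 2, 6, Labs Inc. chooses High. Subgame-perfect outcome: (High, R0) with payoffs (6, 5).
For the simultaneous game, intersect best replies.
Labs Inc.'s best replies: R0→Med; R1→High; R2→Med; R3→Low.
Novax's best replies: Low→R1; Med→R2; High→R0.
Only (Med, R2) has each player best-responding; Nash payoffs (2, 6).
Labs Inc.'s commitment gain: 6 − 2 = 4.

4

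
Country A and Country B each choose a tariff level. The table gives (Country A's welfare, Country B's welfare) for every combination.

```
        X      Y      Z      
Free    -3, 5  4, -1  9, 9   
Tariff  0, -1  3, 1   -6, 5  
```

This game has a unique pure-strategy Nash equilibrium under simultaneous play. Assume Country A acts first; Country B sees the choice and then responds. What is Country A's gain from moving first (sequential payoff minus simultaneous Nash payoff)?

0

Country B best-responds to each possible Country A move:
- Free → Country B plays Z (best of 5, -1, 9); Country A gets 9.
- Tariff → Country B plays Z (best of -1, 1, 5); Country A gets -6.
Maximizing over 9, -6, Country A chooses Free. Subgame-perfect outcome: (Free, Z) with payoffs (9, 9).
Under simultaneous play:
Country A's best replies: X→Tariff; Y→Free; Z→Free.
Country B's best replies: Free→Z; Tariff→Z.
Only (Free, Z) has each player best-responding; Nash payoffs (9, 9).
Country A's commitment gain: 9 − 9 = 0.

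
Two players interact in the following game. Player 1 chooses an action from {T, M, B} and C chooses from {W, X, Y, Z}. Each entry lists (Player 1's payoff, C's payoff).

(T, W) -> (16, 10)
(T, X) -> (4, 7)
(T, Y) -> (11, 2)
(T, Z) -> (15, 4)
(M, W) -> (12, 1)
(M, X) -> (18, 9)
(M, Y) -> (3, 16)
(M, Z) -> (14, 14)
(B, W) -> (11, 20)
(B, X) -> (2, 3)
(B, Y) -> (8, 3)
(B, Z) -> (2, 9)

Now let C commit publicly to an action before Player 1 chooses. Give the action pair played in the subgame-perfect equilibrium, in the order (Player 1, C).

Solve by backward induction (C leads).
- W: Player 1 compares 16, 12, 11 and picks T; C would get 10.
- X: Player 1 compares 4, 18, 2 and picks M; C would get 9.
- Y: Player 1 compares 11, 3, 8 and picks T; C would get 2.
- Z: Player 1 compares 15, 14, 2 and picks T; C would get 4.
Among 10, 9, 2, 4, the best is 10 at W. Subgame-perfect outcome: (T, W) with payoffs (16, 10).

(T, W)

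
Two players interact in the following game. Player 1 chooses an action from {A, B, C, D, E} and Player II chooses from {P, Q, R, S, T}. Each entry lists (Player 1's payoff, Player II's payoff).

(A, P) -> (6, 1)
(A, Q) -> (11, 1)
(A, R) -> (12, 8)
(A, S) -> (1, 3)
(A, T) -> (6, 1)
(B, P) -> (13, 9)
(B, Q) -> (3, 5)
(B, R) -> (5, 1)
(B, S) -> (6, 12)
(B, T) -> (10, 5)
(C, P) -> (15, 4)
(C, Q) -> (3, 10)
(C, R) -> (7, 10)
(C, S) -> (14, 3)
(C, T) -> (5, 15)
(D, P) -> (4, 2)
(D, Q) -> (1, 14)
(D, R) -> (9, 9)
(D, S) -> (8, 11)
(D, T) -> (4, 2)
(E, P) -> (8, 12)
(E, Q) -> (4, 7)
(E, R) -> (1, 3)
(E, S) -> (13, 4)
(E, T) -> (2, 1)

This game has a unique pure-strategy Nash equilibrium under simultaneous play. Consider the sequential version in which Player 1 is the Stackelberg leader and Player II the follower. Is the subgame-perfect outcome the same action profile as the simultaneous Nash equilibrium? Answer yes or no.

yes

Backward induction with Player 1 moving first.
- A: Player II compares 1, 1, 8, 3, 1 and picks R; Player 1 would get 12.
- B: Player II compares 9, 5, 1, 12, 5 and picks S; Player 1 would get 6.
- C: Player II compares 4, 10, 10, 3, 15 and picks T; Player 1 would get 5.
- D: Player II compares 2, 14, 9, 11, 2 and picks Q; Player 1 would get 1.
- E: Player II compares 12, 7, 3, 4, 1 and picks P; Player 1 would get 8.
Among 12, 6, 5, 1, 8, the best is 12 at A. Subgame-perfect outcome: (A, R) with payoffs (12, 8).
Now find the simultaneous Nash equilibrium.
Player 1's best replies: P→C; Q→A; R→A; S→C; T→B.
Player II's best replies: A→R; B→S; C→T; D→Q; E→P.
Only (A, R) has each player best-responding; Nash payoffs (12, 8).
Sequential outcome (A, R) coincides with the Nash profile (A, R).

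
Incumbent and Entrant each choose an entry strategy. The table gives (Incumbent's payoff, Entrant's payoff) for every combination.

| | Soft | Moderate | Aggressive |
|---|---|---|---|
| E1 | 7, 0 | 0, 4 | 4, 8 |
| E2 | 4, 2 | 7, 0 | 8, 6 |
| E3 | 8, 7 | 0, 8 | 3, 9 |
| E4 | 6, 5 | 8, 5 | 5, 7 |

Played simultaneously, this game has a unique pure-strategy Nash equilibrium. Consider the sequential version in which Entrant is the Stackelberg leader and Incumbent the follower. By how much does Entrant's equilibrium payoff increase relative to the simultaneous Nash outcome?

Incumbent best-responds to each possible Entrant move:
- Soft → Incumbent plays E3 (best of 7, 4, 8, 6); Entrant gets 7.
- Moderate → Incumbent plays E4 (best of 0, 7, 0, 8); Entrant gets 5.
- Aggressive → Incumbent plays E2 (best of 4, 8, 3, 5); Entrant gets 6.
Entrant's induced payoffs are 7, 5, 6, so Entrant commits to Soft. Subgame-perfect outcome: (E3, Soft) with payoffs (8, 7).
Under simultaneous play:
Incumbent's best replies: Soft→E3; Moderate→E4; Aggressive→E2.
Entrant's best replies: E1→Aggressive; E2→Aggressive; E3→Aggressive; E4→Aggressive.
The unique mutual best reply is (E2, Aggressive), giving (8, 6).
Entrant's commitment gain: 7 − 6 = 1.

1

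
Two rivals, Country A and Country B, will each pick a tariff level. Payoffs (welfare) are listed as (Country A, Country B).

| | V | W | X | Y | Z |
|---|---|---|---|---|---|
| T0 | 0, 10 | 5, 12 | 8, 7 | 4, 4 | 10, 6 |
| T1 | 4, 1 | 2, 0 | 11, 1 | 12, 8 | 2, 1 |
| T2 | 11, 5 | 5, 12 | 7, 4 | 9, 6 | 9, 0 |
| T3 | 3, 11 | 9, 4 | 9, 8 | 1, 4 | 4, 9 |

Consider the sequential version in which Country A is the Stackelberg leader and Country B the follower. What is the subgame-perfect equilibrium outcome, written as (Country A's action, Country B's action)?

(T1, Y)

Backward induction with Country A moving first.
- T0 → Country B plays W (best of 10, 12, 7, 4, 6); Country A gets 5.
- T1 → Country B plays Y (best of 1, 0, 1, 8, 1); Country A gets 12.
- T2 → Country B plays W (best of 5, 12, 4, 6, 0); Country A gets 5.
- T3 → Country B plays V (best of 11, 4, 8, 4, 9); Country A gets 3.
Country A's induced payoffs are 5, 12, 5, 3, so Country A commits to T1. Subgame-perfect outcome: (T1, Y) with payoffs (12, 8).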